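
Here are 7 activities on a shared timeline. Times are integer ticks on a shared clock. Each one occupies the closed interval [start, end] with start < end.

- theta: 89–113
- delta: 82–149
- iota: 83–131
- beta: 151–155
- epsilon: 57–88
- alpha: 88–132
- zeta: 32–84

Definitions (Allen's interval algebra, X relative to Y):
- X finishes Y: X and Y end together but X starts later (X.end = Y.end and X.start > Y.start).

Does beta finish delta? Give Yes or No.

No

beta = [151, 155], delta = [82, 149].
Actual relation of beta to delta: after.
Asked whether 'finishes' holds → No.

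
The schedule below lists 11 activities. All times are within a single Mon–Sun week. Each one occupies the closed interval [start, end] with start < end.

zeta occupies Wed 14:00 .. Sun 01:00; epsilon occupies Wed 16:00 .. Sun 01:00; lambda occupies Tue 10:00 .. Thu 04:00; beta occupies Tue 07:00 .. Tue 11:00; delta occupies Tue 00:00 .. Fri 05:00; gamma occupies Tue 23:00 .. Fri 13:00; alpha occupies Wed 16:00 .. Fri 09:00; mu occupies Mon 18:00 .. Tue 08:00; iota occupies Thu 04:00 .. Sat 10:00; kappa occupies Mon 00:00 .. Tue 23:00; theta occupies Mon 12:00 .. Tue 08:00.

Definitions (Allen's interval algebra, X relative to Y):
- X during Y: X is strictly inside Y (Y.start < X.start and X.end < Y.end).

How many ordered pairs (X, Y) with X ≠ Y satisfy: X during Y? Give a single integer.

Checking all 110 ordered pairs for relation 'during'; matching pairs in alphabetical order:
(alpha, gamma): alpha during gamma ✓
(alpha, zeta): alpha during zeta ✓
(beta, delta): beta during delta ✓
(beta, kappa): beta during kappa ✓
(iota, epsilon): iota during epsilon ✓
(iota, zeta): iota during zeta ✓
(lambda, delta): lambda during delta ✓
(mu, kappa): mu during kappa ✓
(theta, kappa): theta during kappa ✓
Count: 9.

9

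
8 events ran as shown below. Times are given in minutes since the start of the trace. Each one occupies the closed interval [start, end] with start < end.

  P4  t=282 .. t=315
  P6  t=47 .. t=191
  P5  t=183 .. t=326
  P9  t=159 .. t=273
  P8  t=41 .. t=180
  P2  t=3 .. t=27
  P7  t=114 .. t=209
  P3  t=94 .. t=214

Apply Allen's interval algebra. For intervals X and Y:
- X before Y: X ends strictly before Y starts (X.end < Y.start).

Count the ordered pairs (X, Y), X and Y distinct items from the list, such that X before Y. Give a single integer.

Checking all 56 ordered pairs for relation 'before'; matching pairs in alphabetical order:
(P2, P3): P2 before P3 ✓
(P2, P4): P2 before P4 ✓
(P2, P5): P2 before P5 ✓
(P2, P6): P2 before P6 ✓
(P2, P7): P2 before P7 ✓
(P2, P8): P2 before P8 ✓
(P2, P9): P2 before P9 ✓
(P3, P4): P3 before P4 ✓
(P6, P4): P6 before P4 ✓
(P7, P4): P7 before P4 ✓
(P8, P4): P8 before P4 ✓
(P8, P5): P8 before P5 ✓
(P9, P4): P9 before P4 ✓
Count: 13.

13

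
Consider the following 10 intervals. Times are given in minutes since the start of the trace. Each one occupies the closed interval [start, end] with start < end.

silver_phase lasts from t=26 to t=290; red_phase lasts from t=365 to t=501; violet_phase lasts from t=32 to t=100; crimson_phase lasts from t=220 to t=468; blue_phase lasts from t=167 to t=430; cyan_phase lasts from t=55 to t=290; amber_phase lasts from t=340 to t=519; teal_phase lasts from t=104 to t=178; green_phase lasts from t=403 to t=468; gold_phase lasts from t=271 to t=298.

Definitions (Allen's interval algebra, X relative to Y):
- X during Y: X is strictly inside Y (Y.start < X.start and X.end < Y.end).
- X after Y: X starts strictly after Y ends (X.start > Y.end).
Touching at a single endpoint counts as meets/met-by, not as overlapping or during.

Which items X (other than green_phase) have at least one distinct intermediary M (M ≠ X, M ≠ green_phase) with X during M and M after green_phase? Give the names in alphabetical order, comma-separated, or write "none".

Target green_phase = [t=403, t=468].
Intermediaries M with M after green_phase: none.
Union: none.

none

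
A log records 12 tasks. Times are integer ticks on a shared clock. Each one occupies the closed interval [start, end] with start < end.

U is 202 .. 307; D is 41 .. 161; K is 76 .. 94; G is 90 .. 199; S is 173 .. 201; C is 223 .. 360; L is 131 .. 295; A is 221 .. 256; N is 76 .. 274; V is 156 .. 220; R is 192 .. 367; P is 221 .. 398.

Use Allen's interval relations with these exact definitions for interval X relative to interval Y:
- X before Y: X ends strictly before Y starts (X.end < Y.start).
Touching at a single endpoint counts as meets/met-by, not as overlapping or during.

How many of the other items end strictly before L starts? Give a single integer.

1

Target L = [131, 295].
A [221, 256] → during → no.
C [223, 360] → overlapped-by → no.
D [41, 161] → overlaps → no.
G [90, 199] → overlaps → no.
K [76, 94] → before → counts.
N [76, 274] → overlaps → no.
P [221, 398] → overlapped-by → no.
R [192, 367] → overlapped-by → no.
S [173, 201] → during → no.
U [202, 307] → overlapped-by → no.
V [156, 220] → during → no.
Total: 1.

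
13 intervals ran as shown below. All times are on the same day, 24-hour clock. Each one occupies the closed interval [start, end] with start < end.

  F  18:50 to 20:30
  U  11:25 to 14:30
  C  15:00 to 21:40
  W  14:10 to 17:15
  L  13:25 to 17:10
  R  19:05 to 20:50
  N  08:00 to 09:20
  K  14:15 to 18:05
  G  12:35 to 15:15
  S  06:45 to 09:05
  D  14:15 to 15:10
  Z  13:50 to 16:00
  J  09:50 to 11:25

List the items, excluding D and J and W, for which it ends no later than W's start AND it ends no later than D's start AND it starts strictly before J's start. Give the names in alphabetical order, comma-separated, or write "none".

Conditions: its end is no later than W's start (X.end <= 14:10) AND its end is no later than D's start (X.end <= 14:15) AND its start is strictly before J's start (X.start < 09:50).
C: end 21:40 <= 14:10? ✗; end 21:40 <= 14:15? ✗; start 15:00 < 09:50? ✗ → no.
F: end 20:30 <= 14:10? ✗; end 20:30 <= 14:15? ✗; start 18:50 < 09:50? ✗ → no.
G: end 15:15 <= 14:10? ✗; end 15:15 <= 14:15? ✗; start 12:35 < 09:50? ✗ → no.
K: end 18:05 <= 14:10? ✗; end 18:05 <= 14:15? ✗; start 14:15 < 09:50? ✗ → no.
L: end 17:10 <= 14:10? ✗; end 17:10 <= 14:15? ✗; start 13:25 < 09:50? ✗ → no.
N: end 09:20 <= 14:10? ✓; end 09:20 <= 14:15? ✓; start 08:00 < 09:50? ✓ → yes.
R: end 20:50 <= 14:10? ✗; end 20:50 <= 14:15? ✗; start 19:05 < 09:50? ✗ → no.
S: end 09:05 <= 14:10? ✓; end 09:05 <= 14:15? ✓; start 06:45 < 09:50? ✓ → yes.
U: end 14:30 <= 14:10? ✗; end 14:30 <= 14:15? ✗; start 11:25 < 09:50? ✗ → no.
Z: end 16:00 <= 14:10? ✗; end 16:00 <= 14:15? ✗; start 13:50 < 09:50? ✗ → no.
Result: N, S.

N, S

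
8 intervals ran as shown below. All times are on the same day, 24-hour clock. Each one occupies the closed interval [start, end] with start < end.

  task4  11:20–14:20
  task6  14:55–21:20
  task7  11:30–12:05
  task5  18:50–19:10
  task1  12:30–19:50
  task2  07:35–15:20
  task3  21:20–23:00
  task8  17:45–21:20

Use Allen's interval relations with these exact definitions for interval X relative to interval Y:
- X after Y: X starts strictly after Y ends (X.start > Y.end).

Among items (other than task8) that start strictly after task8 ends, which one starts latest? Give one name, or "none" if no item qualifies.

none

Target task8 = [17:45, 21:20].
task1 [12:30, 19:50] → overlaps → excluded.
task2 [07:35, 15:20] → before → excluded.
task3 [21:20, 23:00] → met-by → excluded.
task4 [11:20, 14:20] → before → excluded.
task5 [18:50, 19:10] → during → excluded.
task6 [14:55, 21:20] → finished-by → excluded.
task7 [11:30, 12:05] → before → excluded.
No candidates → none.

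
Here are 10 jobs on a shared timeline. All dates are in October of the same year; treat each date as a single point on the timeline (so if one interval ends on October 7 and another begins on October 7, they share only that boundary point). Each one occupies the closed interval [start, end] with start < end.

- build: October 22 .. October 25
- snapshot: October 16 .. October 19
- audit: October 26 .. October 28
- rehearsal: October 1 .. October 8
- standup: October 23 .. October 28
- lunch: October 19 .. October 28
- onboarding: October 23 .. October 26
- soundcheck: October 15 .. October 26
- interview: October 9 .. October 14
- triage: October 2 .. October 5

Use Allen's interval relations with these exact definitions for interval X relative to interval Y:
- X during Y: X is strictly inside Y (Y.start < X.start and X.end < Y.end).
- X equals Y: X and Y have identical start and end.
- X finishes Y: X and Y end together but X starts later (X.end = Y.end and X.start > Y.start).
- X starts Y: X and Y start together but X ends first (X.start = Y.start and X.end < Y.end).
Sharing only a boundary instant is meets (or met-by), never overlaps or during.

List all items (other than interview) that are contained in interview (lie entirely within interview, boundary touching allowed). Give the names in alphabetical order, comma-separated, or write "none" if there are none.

none

Target interview = [October 9, October 14].
audit [October 26, October 28] → after → no.
build [October 22, October 25] → after → no.
lunch [October 19, October 28] → after → no.
onboarding [October 23, October 26] → after → no.
rehearsal [October 1, October 8] → before → no.
snapshot [October 16, October 19] → after → no.
soundcheck [October 15, October 26] → after → no.
standup [October 23, October 28] → after → no.
triage [October 2, October 5] → before → no.
Result: none.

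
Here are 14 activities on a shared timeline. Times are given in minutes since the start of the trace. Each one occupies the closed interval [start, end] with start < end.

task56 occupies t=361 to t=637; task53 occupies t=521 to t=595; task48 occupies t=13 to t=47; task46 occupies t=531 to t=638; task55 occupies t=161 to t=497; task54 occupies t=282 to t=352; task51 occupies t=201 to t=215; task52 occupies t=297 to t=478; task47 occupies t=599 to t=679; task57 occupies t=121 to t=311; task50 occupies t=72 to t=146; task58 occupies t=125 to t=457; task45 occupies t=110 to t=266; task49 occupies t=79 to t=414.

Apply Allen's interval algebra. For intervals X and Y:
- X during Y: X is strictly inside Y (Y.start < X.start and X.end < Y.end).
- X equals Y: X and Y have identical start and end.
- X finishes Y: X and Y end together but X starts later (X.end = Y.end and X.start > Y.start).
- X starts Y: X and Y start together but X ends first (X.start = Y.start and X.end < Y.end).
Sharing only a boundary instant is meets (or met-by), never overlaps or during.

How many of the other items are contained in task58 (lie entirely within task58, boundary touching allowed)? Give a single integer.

Target task58 = [t=125, t=457].
task45 [t=110, t=266] → overlaps → no.
task46 [t=531, t=638] → after → no.
task47 [t=599, t=679] → after → no.
task48 [t=13, t=47] → before → no.
task49 [t=79, t=414] → overlaps → no.
task50 [t=72, t=146] → overlaps → no.
task51 [t=201, t=215] → during → counts.
task52 [t=297, t=478] → overlapped-by → no.
task53 [t=521, t=595] → after → no.
task54 [t=282, t=352] → during → counts.
task55 [t=161, t=497] → overlapped-by → no.
task56 [t=361, t=637] → overlapped-by → no.
task57 [t=121, t=311] → overlaps → no.
Total: 2.

2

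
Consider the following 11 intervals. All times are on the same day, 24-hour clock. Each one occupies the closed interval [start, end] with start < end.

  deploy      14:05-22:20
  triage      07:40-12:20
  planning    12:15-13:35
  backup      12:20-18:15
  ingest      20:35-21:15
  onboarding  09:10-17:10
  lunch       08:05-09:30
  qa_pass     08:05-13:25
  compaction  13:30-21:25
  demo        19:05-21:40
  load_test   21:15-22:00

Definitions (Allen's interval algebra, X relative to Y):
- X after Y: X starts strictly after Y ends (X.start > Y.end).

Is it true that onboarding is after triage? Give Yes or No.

onboarding = [09:10, 17:10], triage = [07:40, 12:20].
Actual relation of onboarding to triage: overlapped-by.
Asked whether 'after' holds → No.

No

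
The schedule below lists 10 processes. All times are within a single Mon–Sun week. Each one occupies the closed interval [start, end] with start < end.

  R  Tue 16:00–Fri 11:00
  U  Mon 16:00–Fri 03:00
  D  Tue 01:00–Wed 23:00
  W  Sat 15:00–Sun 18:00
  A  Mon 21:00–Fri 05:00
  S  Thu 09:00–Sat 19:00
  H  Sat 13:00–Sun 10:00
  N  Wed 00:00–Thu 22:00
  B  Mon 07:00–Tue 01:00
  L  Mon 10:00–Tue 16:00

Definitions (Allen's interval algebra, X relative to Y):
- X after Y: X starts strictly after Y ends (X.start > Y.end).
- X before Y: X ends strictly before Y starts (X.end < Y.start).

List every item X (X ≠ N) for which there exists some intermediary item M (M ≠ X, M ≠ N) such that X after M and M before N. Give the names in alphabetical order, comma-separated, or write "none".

Target N = [Wed 00:00, Thu 22:00].
Intermediaries M with M before N: B, L.
Via B — items with X after B: H, R, S, W.
Via L — items with X after L: H, S, W.
Union: H, R, S, W.

H, R, S, W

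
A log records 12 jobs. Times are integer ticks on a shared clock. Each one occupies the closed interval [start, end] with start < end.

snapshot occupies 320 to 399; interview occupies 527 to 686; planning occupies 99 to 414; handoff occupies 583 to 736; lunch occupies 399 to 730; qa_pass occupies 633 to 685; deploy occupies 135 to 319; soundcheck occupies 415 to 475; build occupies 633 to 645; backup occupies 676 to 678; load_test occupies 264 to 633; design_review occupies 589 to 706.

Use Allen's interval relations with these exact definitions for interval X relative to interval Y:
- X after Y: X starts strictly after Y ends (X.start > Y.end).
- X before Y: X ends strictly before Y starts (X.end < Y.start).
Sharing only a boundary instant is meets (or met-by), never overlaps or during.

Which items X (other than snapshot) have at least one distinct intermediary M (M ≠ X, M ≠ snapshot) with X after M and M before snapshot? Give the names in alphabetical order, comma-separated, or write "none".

backup, build, design_review, handoff, interview, lunch, qa_pass, soundcheck

Target snapshot = [320, 399].
Intermediaries M with M before snapshot: deploy.
Via deploy — items with X after deploy: backup, build, design_review, handoff, interview, lunch, qa_pass, soundcheck.
Union: backup, build, design_review, handoff, interview, lunch, qa_pass, soundcheck.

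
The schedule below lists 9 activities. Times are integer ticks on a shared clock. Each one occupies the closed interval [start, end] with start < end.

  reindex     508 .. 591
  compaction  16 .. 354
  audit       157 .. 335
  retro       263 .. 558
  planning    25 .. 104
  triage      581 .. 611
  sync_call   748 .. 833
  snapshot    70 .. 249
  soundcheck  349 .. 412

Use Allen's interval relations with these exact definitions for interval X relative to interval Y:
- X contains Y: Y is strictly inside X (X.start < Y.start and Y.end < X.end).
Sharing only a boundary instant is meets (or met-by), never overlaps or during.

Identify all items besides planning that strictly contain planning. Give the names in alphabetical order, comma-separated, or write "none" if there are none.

Target planning = [25, 104].
audit [157, 335] → after → no.
compaction [16, 354] → contains → yes.
reindex [508, 591] → after → no.
retro [263, 558] → after → no.
snapshot [70, 249] → overlapped-by → no.
soundcheck [349, 412] → after → no.
sync_call [748, 833] → after → no.
triage [581, 611] → after → no.
Result: compaction.

compaction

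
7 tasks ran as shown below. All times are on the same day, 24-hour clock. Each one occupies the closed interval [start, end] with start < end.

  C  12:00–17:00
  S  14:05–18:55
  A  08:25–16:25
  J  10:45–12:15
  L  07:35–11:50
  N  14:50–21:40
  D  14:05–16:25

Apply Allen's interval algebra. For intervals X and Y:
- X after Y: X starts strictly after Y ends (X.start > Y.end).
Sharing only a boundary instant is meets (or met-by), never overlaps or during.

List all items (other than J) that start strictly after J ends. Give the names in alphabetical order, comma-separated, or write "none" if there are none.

Target J = [10:45, 12:15].
A [08:25, 16:25] → contains → no.
C [12:00, 17:00] → overlapped-by → no.
D [14:05, 16:25] → after → yes.
L [07:35, 11:50] → overlaps → no.
N [14:50, 21:40] → after → yes.
S [14:05, 18:55] → after → yes.
Result: D, N, S.

D, N, S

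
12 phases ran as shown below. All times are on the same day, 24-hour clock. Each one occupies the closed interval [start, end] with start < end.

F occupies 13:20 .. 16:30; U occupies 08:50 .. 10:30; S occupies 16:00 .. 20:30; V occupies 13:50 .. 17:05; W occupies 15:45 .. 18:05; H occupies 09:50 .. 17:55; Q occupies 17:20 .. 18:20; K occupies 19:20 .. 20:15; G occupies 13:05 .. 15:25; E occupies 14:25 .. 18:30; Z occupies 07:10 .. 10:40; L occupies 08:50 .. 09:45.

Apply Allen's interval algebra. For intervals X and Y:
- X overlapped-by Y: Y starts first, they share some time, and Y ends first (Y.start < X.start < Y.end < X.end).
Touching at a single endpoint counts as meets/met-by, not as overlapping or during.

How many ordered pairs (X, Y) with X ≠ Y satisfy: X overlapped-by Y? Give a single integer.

19

Checking all 132 ordered pairs for relation 'overlapped-by'; matching pairs in alphabetical order:
(E, F): E overlapped-by F ✓
(E, G): E overlapped-by G ✓
(E, H): E overlapped-by H ✓
(E, V): E overlapped-by V ✓
(F, G): F overlapped-by G ✓
(H, U): H overlapped-by U ✓
(H, Z): H overlapped-by Z ✓
(Q, H): Q overlapped-by H ✓
(Q, W): Q overlapped-by W ✓
(S, E): S overlapped-by E ✓
(S, F): S overlapped-by F ✓
(S, H): S overlapped-by H ✓
(S, V): S overlapped-by V ✓
(S, W): S overlapped-by W ✓
(V, F): V overlapped-by F ✓
(V, G): V overlapped-by G ✓
(W, F): W overlapped-by F ✓
(W, H): W overlapped-by H ✓
(W, V): W overlapped-by V ✓
Count: 19.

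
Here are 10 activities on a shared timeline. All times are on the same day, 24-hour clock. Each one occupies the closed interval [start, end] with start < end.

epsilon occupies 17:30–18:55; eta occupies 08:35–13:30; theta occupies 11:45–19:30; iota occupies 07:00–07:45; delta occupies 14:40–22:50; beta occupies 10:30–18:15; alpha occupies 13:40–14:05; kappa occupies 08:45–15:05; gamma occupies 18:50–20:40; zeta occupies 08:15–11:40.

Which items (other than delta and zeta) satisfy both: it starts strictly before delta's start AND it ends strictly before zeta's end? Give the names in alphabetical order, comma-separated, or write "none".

iota

Conditions: its start is strictly before delta's start (X.start < 14:40) AND its end is strictly before zeta's end (X.end < 11:40).
alpha: start 13:40 < 14:40? ✓; end 14:05 < 11:40? ✗ → no.
beta: start 10:30 < 14:40? ✓; end 18:15 < 11:40? ✗ → no.
epsilon: start 17:30 < 14:40? ✗; end 18:55 < 11:40? ✗ → no.
eta: start 08:35 < 14:40? ✓; end 13:30 < 11:40? ✗ → no.
gamma: start 18:50 < 14:40? ✗; end 20:40 < 11:40? ✗ → no.
iota: start 07:00 < 14:40? ✓; end 07:45 < 11:40? ✓ → yes.
kappa: start 08:45 < 14:40? ✓; end 15:05 < 11:40? ✗ → no.
theta: start 11:45 < 14:40? ✓; end 19:30 < 11:40? ✗ → no.
Result: iota.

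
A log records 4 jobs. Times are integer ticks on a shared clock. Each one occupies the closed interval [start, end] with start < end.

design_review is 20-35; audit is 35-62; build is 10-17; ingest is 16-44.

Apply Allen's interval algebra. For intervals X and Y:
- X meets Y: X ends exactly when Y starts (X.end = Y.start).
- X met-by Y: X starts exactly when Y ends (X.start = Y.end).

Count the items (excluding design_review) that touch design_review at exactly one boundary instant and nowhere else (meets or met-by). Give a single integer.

Target design_review = [20, 35].
audit [35, 62] → met-by → counts.
build [10, 17] → before → no.
ingest [16, 44] → contains → no.
Total: 1.

1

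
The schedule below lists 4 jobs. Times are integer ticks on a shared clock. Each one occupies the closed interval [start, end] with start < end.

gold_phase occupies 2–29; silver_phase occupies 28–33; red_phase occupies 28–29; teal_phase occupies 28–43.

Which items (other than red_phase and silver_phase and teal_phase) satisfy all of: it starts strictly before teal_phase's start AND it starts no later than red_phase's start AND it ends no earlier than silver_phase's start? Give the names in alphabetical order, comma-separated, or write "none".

Conditions: its start is strictly before teal_phase's start (X.start < 28) AND its start is no later than red_phase's start (X.start <= 28) AND its end is no earlier than silver_phase's start (X.end >= 28).
gold_phase: start 2 < 28? ✓; start 2 <= 28? ✓; end 29 >= 28? ✓ → yes.
Result: gold_phase.

gold_phase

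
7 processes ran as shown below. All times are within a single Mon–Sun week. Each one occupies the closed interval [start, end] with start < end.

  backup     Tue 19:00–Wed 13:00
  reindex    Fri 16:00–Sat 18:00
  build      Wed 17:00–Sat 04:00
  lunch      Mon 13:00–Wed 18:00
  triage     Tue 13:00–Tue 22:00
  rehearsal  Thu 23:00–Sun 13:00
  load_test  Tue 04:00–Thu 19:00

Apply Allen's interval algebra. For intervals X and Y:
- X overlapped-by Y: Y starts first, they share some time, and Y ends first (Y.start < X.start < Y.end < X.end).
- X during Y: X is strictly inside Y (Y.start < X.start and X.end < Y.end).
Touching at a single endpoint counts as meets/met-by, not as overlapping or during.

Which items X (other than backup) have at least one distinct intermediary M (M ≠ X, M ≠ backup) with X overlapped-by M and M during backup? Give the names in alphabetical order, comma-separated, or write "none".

Target backup = [Tue 19:00, Wed 13:00].
Intermediaries M with M during backup: none.
Union: none.

none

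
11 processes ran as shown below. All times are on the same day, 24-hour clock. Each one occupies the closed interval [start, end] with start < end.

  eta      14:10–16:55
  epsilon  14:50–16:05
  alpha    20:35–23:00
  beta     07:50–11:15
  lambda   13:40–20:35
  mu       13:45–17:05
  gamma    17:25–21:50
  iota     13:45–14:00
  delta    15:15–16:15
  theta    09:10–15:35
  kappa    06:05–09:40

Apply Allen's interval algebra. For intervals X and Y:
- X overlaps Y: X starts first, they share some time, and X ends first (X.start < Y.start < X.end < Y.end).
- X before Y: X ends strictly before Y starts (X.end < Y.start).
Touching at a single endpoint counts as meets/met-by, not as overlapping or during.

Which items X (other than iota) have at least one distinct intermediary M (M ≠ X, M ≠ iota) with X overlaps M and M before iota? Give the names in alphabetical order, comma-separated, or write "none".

kappa

Target iota = [13:45, 14:00].
Intermediaries M with M before iota: beta, kappa.
Via beta — items with X overlaps beta: kappa.
Via kappa — items with X overlaps kappa: none.
Union: kappa.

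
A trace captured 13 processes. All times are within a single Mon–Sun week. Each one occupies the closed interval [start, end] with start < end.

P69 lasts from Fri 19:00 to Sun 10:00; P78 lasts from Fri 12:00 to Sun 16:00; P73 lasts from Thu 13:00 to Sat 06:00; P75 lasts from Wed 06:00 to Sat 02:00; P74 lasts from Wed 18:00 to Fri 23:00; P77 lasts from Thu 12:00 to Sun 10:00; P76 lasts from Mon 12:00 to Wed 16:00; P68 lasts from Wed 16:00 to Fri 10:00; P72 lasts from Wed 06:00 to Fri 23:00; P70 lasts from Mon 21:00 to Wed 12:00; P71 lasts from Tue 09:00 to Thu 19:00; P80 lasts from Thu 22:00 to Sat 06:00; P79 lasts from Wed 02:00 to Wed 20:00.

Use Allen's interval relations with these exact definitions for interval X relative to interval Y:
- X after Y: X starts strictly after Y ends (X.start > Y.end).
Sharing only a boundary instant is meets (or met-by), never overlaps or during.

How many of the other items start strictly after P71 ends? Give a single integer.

Target P71 = [Tue 09:00, Thu 19:00].
P68 [Wed 16:00, Fri 10:00] → overlapped-by → no.
P69 [Fri 19:00, Sun 10:00] → after → counts.
P70 [Mon 21:00, Wed 12:00] → overlaps → no.
P72 [Wed 06:00, Fri 23:00] → overlapped-by → no.
P73 [Thu 13:00, Sat 06:00] → overlapped-by → no.
P74 [Wed 18:00, Fri 23:00] → overlapped-by → no.
P75 [Wed 06:00, Sat 02:00] → overlapped-by → no.
P76 [Mon 12:00, Wed 16:00] → overlaps → no.
P77 [Thu 12:00, Sun 10:00] → overlapped-by → no.
P78 [Fri 12:00, Sun 16:00] → after → counts.
P79 [Wed 02:00, Wed 20:00] → during → no.
P80 [Thu 22:00, Sat 06:00] → after → counts.
Total: 3.

3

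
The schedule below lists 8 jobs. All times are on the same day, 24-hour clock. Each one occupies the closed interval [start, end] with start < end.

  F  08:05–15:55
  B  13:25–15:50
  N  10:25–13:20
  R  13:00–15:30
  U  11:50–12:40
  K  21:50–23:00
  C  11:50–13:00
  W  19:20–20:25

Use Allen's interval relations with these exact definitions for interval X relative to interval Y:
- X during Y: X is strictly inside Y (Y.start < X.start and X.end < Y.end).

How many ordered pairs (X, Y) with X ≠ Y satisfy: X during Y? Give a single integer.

Checking all 56 ordered pairs for relation 'during'; matching pairs in alphabetical order:
(B, F): B during F ✓
(C, F): C during F ✓
(C, N): C during N ✓
(N, F): N during F ✓
(R, F): R during F ✓
(U, F): U during F ✓
(U, N): U during N ✓
Count: 7.

7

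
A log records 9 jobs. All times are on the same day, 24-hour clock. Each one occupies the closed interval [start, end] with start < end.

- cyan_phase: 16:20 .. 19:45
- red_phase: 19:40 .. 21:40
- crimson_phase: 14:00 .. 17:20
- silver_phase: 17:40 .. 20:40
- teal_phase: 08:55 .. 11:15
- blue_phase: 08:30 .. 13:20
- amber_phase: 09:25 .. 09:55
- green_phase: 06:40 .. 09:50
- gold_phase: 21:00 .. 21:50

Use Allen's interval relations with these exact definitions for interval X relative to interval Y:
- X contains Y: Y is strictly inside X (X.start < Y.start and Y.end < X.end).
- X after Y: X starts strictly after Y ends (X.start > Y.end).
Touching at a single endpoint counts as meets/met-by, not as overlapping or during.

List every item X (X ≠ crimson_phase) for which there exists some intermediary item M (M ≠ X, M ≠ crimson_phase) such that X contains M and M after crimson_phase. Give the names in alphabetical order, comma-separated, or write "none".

none

Target crimson_phase = [14:00, 17:20].
Intermediaries M with M after crimson_phase: gold_phase, red_phase, silver_phase.
Via gold_phase — items with X contains gold_phase: none.
Via red_phase — items with X contains red_phase: none.
Via silver_phase — items with X contains silver_phase: none.
Union: none.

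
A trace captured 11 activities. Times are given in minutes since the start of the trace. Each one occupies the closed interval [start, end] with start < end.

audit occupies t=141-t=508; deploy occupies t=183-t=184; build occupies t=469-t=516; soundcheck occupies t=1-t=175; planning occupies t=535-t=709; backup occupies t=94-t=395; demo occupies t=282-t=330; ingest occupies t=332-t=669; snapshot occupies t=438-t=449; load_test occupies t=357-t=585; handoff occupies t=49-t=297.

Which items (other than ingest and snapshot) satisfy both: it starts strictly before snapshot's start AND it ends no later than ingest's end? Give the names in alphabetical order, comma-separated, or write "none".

Conditions: its start is strictly before snapshot's start (X.start < t=438) AND its end is no later than ingest's end (X.end <= t=669).
audit: start t=141 < t=438? ✓; end t=508 <= t=669? ✓ → yes.
backup: start t=94 < t=438? ✓; end t=395 <= t=669? ✓ → yes.
build: start t=469 < t=438? ✗; end t=516 <= t=669? ✓ → no.
demo: start t=282 < t=438? ✓; end t=330 <= t=669? ✓ → yes.
deploy: start t=183 < t=438? ✓; end t=184 <= t=669? ✓ → yes.
handoff: start t=49 < t=438? ✓; end t=297 <= t=669? ✓ → yes.
load_test: start t=357 < t=438? ✓; end t=585 <= t=669? ✓ → yes.
planning: start t=535 < t=438? ✗; end t=709 <= t=669? ✗ → no.
soundcheck: start t=1 < t=438? ✓; end t=175 <= t=669? ✓ → yes.
Result: audit, backup, demo, deploy, handoff, load_test, soundcheck.

audit, backup, demo, deploy, handoff, load_test, soundcheck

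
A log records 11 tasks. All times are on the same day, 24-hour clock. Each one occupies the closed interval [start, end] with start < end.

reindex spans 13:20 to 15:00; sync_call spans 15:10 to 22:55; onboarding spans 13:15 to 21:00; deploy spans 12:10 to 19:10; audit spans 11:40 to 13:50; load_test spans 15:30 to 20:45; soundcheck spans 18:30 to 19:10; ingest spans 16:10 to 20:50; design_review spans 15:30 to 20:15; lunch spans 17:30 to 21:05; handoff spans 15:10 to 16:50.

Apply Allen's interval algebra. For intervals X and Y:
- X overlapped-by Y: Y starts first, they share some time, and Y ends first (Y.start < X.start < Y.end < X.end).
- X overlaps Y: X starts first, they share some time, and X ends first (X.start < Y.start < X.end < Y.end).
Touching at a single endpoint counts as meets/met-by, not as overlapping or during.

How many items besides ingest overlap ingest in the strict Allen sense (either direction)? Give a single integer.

Target ingest = [16:10, 20:50].
audit [11:40, 13:50] → before → no.
deploy [12:10, 19:10] → overlaps → counts.
design_review [15:30, 20:15] → overlaps → counts.
handoff [15:10, 16:50] → overlaps → counts.
load_test [15:30, 20:45] → overlaps → counts.
lunch [17:30, 21:05] → overlapped-by → counts.
onboarding [13:15, 21:00] → contains → no.
reindex [13:20, 15:00] → before → no.
soundcheck [18:30, 19:10] → during → no.
sync_call [15:10, 22:55] → contains → no.
Total: 5.

5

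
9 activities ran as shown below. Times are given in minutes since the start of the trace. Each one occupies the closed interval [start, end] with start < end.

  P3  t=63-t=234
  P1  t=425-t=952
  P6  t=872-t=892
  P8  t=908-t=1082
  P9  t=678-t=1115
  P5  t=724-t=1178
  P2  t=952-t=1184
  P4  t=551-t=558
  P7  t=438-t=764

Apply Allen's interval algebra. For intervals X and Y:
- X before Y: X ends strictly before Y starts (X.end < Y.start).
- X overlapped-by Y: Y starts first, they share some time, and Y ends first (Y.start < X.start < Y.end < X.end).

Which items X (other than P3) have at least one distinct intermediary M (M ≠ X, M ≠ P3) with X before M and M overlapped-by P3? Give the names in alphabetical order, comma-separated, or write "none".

Target P3 = [t=63, t=234].
Intermediaries M with M overlapped-by P3: none.
Union: none.

none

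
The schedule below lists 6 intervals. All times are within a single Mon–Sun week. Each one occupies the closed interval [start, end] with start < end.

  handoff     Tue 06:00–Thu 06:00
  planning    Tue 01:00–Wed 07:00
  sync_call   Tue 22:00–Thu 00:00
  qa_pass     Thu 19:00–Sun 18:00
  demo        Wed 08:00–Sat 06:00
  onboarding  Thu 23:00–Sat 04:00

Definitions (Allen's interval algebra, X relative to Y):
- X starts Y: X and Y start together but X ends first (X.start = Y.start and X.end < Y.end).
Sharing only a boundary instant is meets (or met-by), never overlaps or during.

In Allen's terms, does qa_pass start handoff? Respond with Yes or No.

No

qa_pass = [Thu 19:00, Sun 18:00], handoff = [Tue 06:00, Thu 06:00].
Actual relation of qa_pass to handoff: after.
Asked whether 'starts' holds → No.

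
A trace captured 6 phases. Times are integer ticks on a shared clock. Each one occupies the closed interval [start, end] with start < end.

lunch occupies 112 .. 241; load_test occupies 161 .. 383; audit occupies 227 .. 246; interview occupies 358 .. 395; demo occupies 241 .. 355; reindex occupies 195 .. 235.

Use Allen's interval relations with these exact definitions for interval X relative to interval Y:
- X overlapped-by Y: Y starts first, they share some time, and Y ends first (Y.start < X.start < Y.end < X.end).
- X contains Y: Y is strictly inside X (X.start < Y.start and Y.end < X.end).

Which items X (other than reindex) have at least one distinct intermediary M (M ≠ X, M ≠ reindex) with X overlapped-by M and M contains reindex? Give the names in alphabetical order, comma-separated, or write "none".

Target reindex = [195, 235].
Intermediaries M with M contains reindex: load_test, lunch.
Via load_test — items with X overlapped-by load_test: interview.
Via lunch — items with X overlapped-by lunch: audit, load_test.
Union: audit, interview, load_test.

audit, interview, load_test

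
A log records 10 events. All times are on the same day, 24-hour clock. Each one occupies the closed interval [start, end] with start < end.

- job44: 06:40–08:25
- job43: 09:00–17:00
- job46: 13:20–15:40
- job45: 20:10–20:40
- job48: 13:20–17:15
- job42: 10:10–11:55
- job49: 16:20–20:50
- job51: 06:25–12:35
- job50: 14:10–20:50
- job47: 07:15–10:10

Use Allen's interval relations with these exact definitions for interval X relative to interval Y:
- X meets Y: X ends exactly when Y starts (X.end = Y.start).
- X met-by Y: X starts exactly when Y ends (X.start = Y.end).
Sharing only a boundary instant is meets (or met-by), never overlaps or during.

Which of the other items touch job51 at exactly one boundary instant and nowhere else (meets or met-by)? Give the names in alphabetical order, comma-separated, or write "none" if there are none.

none

Target job51 = [06:25, 12:35].
job42 [10:10, 11:55] → during → no.
job43 [09:00, 17:00] → overlapped-by → no.
job44 [06:40, 08:25] → during → no.
job45 [20:10, 20:40] → after → no.
job46 [13:20, 15:40] → after → no.
job47 [07:15, 10:10] → during → no.
job48 [13:20, 17:15] → after → no.
job49 [16:20, 20:50] → after → no.
job50 [14:10, 20:50] → after → no.
Result: none.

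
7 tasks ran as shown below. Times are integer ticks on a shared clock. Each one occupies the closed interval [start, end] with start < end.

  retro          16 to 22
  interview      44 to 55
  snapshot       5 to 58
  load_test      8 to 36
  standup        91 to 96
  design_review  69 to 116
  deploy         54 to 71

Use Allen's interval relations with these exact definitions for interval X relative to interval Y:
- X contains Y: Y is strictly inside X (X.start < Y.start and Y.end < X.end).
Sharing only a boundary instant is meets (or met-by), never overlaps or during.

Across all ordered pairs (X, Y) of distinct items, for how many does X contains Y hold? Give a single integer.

5

Checking all 42 ordered pairs for relation 'contains'; matching pairs in alphabetical order:
(design_review, standup): design_review contains standup ✓
(load_test, retro): load_test contains retro ✓
(snapshot, interview): snapshot contains interview ✓
(snapshot, load_test): snapshot contains load_test ✓
(snapshot, retro): snapshot contains retro ✓
Count: 5.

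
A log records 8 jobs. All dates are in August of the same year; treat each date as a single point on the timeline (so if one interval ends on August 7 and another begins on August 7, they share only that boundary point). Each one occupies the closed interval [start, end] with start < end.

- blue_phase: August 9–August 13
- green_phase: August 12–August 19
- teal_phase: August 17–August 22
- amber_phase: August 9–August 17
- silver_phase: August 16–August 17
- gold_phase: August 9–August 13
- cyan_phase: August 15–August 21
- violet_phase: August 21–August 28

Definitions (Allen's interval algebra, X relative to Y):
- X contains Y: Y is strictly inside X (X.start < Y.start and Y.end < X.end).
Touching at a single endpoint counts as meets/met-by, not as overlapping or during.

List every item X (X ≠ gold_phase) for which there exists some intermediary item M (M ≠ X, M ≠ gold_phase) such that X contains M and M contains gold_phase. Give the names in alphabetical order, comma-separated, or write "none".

Target gold_phase = [August 9, August 13].
Intermediaries M with M contains gold_phase: none.
Union: none.

none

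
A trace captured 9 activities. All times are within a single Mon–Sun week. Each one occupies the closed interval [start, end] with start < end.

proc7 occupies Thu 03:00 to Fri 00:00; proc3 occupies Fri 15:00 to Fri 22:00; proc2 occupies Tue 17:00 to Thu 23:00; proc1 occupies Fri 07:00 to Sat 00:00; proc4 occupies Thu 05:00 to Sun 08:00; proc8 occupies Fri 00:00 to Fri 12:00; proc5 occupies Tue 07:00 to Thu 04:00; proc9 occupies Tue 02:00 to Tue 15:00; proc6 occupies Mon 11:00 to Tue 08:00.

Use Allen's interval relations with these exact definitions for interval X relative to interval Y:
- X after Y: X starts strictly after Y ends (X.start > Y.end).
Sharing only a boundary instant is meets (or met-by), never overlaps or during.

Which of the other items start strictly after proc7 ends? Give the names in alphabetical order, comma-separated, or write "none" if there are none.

proc1, proc3

Target proc7 = [Thu 03:00, Fri 00:00].
proc1 [Fri 07:00, Sat 00:00] → after → yes.
proc2 [Tue 17:00, Thu 23:00] → overlaps → no.
proc3 [Fri 15:00, Fri 22:00] → after → yes.
proc4 [Thu 05:00, Sun 08:00] → overlapped-by → no.
proc5 [Tue 07:00, Thu 04:00] → overlaps → no.
proc6 [Mon 11:00, Tue 08:00] → before → no.
proc8 [Fri 00:00, Fri 12:00] → met-by → no.
proc9 [Tue 02:00, Tue 15:00] → before → no.
Result: proc1, proc3.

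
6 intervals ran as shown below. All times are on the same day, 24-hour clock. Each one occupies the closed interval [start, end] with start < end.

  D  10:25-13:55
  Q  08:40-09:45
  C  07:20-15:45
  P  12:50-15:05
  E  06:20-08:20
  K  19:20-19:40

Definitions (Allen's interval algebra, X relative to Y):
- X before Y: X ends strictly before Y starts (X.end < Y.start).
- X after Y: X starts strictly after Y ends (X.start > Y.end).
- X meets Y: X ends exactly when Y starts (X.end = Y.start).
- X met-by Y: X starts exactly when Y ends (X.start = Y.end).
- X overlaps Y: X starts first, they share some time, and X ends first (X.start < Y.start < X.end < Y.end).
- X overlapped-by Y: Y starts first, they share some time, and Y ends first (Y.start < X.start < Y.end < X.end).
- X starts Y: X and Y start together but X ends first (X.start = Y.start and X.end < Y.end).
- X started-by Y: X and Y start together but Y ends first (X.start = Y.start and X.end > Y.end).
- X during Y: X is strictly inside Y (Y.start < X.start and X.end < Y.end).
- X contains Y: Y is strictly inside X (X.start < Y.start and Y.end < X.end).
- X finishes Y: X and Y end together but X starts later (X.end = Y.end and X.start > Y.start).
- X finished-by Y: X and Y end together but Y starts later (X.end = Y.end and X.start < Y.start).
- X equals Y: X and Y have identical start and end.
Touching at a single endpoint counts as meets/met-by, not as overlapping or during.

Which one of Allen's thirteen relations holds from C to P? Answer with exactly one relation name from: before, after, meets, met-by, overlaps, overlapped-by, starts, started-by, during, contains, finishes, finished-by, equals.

contains

C = [07:20, 15:45]; P = [12:50, 15:05].
Compare endpoints: C.start < P.start, C.start < P.end, C.end > P.start, C.end > P.end.
That pattern is 'contains'.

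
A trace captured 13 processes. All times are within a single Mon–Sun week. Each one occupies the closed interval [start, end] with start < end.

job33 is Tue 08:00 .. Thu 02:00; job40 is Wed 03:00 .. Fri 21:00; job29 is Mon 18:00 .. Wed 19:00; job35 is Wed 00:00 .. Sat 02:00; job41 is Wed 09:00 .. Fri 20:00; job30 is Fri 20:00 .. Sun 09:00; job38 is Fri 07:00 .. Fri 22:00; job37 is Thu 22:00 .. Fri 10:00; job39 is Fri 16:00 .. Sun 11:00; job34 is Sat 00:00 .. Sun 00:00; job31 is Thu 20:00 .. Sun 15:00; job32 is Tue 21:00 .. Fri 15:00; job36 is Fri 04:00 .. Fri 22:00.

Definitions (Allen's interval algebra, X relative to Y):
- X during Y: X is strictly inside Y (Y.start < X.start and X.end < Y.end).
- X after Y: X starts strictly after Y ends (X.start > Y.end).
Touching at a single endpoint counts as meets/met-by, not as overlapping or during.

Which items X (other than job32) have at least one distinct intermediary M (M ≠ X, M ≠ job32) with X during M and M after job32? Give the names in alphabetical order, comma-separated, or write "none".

job30, job34

Target job32 = [Tue 21:00, Fri 15:00].
Intermediaries M with M after job32: job30, job34, job39.
Via job30 — items with X during job30: job34.
Via job34 — items with X during job34: none.
Via job39 — items with X during job39: job30, job34.
Union: job30, job34.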